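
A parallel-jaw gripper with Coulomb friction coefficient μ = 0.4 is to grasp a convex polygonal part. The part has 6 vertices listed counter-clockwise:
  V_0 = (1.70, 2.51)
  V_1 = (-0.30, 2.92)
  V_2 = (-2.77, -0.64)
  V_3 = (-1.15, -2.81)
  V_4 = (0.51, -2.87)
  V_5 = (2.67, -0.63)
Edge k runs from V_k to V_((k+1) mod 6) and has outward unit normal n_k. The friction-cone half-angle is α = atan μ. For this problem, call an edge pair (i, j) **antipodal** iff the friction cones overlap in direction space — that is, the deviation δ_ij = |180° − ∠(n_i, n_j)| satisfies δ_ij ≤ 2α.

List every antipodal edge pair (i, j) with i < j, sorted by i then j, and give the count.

count = 4; pairs: (0,2), (0,3), (1,4), (2,5)

α = atan 0.4 = 21.80°;  2α = 43.60°
n_0 = (+0.2008, +0.9796)
n_1 = (-0.8216, +0.5700)
n_2 = (-0.8013, -0.5982)
n_3 = (-0.0361, -0.9993)
n_4 = (+0.7198, -0.6941)
n_5 = (+0.9554, +0.2952)
  (0,1): δ = 113.17°  ·
  (0,2): δ = 41.67°  ✓
  (0,3): δ = 9.52°  ✓
  (0,4): δ = 57.63°  ·
  (0,5): δ = 118.75°  ·
  (1,2): δ = 108.50°  ·
  (1,3): δ = 57.32°  ·
  (1,4): δ = 9.20°  ✓
  (1,5): δ = 51.92°  ·
  (2,3): δ = 128.81°  ·
  (2,4): δ = 80.70°  ·
  (2,5): δ = 19.58°  ✓
  (3,4): δ = 131.89°  ·
  (3,5): δ = 70.76°  ·
  (4,5): δ = 118.87°  ·
antipodal pairs: 4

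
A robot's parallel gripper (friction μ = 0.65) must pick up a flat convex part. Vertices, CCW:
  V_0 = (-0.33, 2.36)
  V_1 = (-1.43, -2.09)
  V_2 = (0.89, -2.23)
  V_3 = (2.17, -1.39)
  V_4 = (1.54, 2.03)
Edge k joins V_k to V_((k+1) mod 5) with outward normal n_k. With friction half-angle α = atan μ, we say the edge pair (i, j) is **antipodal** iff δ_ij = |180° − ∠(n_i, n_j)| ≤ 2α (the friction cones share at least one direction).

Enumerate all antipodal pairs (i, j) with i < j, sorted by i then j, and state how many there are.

count = 4; pairs: (0,2), (0,3), (1,4), (2,4)

α = atan 0.65 = 33.02°;  2α = 66.05°
n_0 = (-0.9708, +0.2400)
n_1 = (-0.0602, -0.9982)
n_2 = (+0.5487, -0.8360)
n_3 = (+0.9835, +0.1812)
n_4 = (+0.1738, +0.9848)
  (0,1): δ = 79.57°  ·
  (0,2): δ = 42.84°  ✓
  (0,3): δ = 24.32°  ✓
  (0,4): δ = 93.88°  ·
  (1,2): δ = 143.27°  ·
  (1,3): δ = 76.11°  ·
  (1,4): δ = 6.55°  ✓
  (2,3): δ = 112.84°  ·
  (2,4): δ = 43.28°  ✓
  (3,4): δ = 110.45°  ·
antipodal pairs: 4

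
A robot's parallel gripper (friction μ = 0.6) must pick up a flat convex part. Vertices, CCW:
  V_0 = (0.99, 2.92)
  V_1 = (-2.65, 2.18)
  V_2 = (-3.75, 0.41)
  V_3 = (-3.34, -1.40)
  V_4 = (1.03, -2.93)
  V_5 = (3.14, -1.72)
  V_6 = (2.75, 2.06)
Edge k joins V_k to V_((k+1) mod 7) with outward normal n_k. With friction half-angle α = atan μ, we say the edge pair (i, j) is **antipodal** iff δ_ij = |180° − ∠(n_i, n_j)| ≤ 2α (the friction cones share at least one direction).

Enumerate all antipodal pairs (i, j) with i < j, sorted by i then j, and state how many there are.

count = 8; pairs: (0,3), (0,4), (1,4), (1,5), (2,5), (2,6), (3,6), (4,6)

α = atan 0.6 = 30.96°;  2α = 61.93°
n_0 = (-0.1992, +0.9800)
n_1 = (-0.8493, +0.5278)
n_2 = (-0.9753, -0.2209)
n_3 = (-0.3304, -0.9438)
n_4 = (+0.4975, -0.8675)
n_5 = (+0.9947, +0.1026)
n_6 = (+0.4390, +0.8985)
  (0,1): δ = 133.35°  ·
  (0,2): δ = 88.73°  ·
  (0,3): δ = 30.79°  ✓
  (0,4): δ = 18.34°  ✓
  (0,5): δ = 84.40°  ·
  (0,6): δ = 142.47°  ·
  (1,2): δ = 135.38°  ·
  (1,3): δ = 77.44°  ·
  (1,4): δ = 28.31°  ✓
  (1,5): δ = 37.75°  ✓
  (1,6): δ = 95.82°  ·
  (2,3): δ = 122.06°  ·
  (2,4): δ = 72.93°  ·
  (2,5): δ = 6.87°  ✓
  (2,6): δ = 51.19°  ✓
  (3,4): δ = 130.87°  ·
  (3,5): δ = 64.81°  ·
  (3,6): δ = 6.75°  ✓
  (4,5): δ = 113.94°  ·
  (4,6): δ = 55.87°  ✓
  (5,6): δ = 121.93°  ·
antipodal pairs: 8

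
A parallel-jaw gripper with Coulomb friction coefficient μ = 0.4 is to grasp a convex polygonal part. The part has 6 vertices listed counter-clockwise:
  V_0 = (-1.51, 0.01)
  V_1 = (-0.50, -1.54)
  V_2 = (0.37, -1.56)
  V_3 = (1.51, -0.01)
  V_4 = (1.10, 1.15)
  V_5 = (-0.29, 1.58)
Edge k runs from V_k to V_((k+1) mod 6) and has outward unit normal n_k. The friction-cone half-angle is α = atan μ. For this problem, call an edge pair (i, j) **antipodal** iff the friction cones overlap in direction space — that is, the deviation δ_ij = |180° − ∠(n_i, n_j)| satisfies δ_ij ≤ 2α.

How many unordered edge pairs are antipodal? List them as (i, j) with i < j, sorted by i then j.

α = atan 0.4 = 21.80°;  2α = 43.60°
n_0 = (-0.8378, -0.5459)
n_1 = (-0.0230, -0.9997)
n_2 = (+0.8056, -0.5925)
n_3 = (+0.9428, +0.3332)
n_4 = (+0.2955, +0.9553)
n_5 = (-0.7896, +0.6136)
  (0,1): δ = 124.41°  ·
  (0,2): δ = 69.42°  ·
  (0,3): δ = 13.62°  ✓
  (0,4): δ = 39.72°  ✓
  (0,5): δ = 109.06°  ·
  (1,2): δ = 125.02°  ·
  (1,3): δ = 69.22°  ·
  (1,4): δ = 15.87°  ✓
  (1,5): δ = 53.47°  ·
  (2,3): δ = 124.20°  ·
  (2,4): δ = 70.86°  ·
  (2,5): δ = 1.52°  ✓
  (3,4): δ = 126.66°  ·
  (3,5): δ = 57.32°  ·
  (4,5): δ = 110.66°  ·
antipodal pairs: 4

count = 4; pairs: (0,3), (0,4), (1,4), (2,5)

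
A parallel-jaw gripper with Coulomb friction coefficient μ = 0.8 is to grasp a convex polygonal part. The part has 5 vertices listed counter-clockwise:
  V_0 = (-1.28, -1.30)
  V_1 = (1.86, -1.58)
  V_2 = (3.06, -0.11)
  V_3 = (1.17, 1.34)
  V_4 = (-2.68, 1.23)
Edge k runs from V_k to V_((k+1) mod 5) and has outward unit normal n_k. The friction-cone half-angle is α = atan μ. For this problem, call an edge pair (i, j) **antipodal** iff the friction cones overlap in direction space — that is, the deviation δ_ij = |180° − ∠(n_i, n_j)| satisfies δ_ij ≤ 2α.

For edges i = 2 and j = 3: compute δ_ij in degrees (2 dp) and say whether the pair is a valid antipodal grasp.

α = atan 0.8 = 38.66°;  2α = 77.32°
edge 2: e_2 = (-1.89, +1.45);  n_2 = (+0.6087, +0.7934)
edge 3: e_3 = (-3.85, -0.11);  n_3 = (-0.0286, +0.9996)
∠(n_2, n_3) = 39.13°
δ = |180° − 39.13°| = 140.87°
140.87° > 2α = 77.32°  →  invalid

δ = 140.87°, invalid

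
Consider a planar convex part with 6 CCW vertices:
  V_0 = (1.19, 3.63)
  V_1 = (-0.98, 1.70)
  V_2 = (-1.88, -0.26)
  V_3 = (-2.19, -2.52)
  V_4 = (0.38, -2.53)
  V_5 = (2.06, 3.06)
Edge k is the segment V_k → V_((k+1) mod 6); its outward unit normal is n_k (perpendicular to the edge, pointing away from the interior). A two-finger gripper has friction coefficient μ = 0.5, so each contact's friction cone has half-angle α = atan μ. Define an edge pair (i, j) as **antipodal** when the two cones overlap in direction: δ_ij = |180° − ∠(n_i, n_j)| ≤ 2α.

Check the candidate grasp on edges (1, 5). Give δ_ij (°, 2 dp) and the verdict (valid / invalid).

α = atan 0.5 = 26.57°;  2α = 53.13°
edge 1: e_1 = (-0.90, -1.96);  n_1 = (-0.9088, +0.4173)
edge 5: e_5 = (-0.87, +0.57);  n_5 = (+0.5480, +0.8365)
∠(n_1, n_5) = 98.57°
δ = |180° − 98.57°| = 81.43°
81.43° > 2α = 53.13°  →  invalid

δ = 81.43°, invalid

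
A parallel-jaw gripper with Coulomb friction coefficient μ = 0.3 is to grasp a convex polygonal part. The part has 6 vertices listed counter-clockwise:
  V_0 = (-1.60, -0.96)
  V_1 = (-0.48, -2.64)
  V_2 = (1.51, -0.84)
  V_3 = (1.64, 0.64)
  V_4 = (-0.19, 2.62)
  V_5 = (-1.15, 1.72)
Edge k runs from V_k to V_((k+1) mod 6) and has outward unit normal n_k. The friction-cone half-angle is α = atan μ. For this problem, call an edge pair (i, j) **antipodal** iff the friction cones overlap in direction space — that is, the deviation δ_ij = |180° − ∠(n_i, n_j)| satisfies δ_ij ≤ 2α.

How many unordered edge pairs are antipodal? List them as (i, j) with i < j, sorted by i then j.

count = 3; pairs: (0,3), (1,4), (2,5)

α = atan 0.3 = 16.70°;  2α = 33.40°
n_0 = (-0.8321, -0.5547)
n_1 = (+0.6708, -0.7416)
n_2 = (+0.9962, -0.0875)
n_3 = (+0.7344, +0.6787)
n_4 = (-0.6839, +0.7295)
n_5 = (-0.9862, +0.1656)
  (0,1): δ = 81.56°  ·
  (0,2): δ = 38.71°  ·
  (0,3): δ = 9.06°  ✓
  (0,4): δ = 99.46°  ·
  (0,5): δ = 136.78°  ·
  (1,2): δ = 137.15°  ·
  (1,3): δ = 89.38°  ·
  (1,4): δ = 1.02°  ✓
  (1,5): δ = 38.34°  ·
  (2,3): δ = 132.23°  ·
  (2,4): δ = 41.83°  ·
  (2,5): δ = 4.51°  ✓
  (3,4): δ = 89.59°  ·
  (3,5): δ = 52.28°  ·
  (4,5): δ = 142.68°  ·
antipodal pairs: 3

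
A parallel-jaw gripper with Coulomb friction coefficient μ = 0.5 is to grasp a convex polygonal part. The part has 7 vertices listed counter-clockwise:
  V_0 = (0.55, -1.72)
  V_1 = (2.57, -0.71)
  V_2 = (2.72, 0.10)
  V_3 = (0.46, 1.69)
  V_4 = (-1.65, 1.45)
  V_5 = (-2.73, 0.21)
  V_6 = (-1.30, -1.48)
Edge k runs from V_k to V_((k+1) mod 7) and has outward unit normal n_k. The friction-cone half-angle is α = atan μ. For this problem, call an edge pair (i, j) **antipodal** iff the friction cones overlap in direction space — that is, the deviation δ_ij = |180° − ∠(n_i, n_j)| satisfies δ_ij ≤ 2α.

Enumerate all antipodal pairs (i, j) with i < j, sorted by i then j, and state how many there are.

α = atan 0.5 = 26.57°;  2α = 53.13°
n_0 = (+0.4472, -0.8944)
n_1 = (+0.9833, -0.1821)
n_2 = (+0.5754, +0.8179)
n_3 = (-0.1130, +0.9936)
n_4 = (-0.7541, +0.6568)
n_5 = (-0.7634, -0.6459)
n_6 = (-0.1287, -0.9917)
  (0,1): δ = 127.06°  ·
  (0,2): δ = 61.69°  ·
  (0,3): δ = 20.08°  ✓
  (0,4): δ = 22.38°  ✓
  (0,5): δ = 103.67°  ·
  (0,6): δ = 146.04°  ·
  (1,2): δ = 114.64°  ·
  (1,3): δ = 73.02°  ·
  (1,4): δ = 30.56°  ✓
  (1,5): δ = 50.73°  ✓
  (1,6): δ = 93.10°  ·
  (2,3): δ = 138.38°  ·
  (2,4): δ = 95.93°  ·
  (2,5): δ = 14.64°  ✓
  (2,6): δ = 27.74°  ✓
  (3,4): δ = 137.54°  ·
  (3,5): δ = 56.25°  ·
  (3,6): δ = 13.88°  ✓
  (4,5): δ = 98.71°  ·
  (4,6): δ = 56.34°  ·
  (5,6): δ = 137.63°  ·
antipodal pairs: 7

count = 7; pairs: (0,3), (0,4), (1,4), (1,5), (2,5), (2,6), (3,6)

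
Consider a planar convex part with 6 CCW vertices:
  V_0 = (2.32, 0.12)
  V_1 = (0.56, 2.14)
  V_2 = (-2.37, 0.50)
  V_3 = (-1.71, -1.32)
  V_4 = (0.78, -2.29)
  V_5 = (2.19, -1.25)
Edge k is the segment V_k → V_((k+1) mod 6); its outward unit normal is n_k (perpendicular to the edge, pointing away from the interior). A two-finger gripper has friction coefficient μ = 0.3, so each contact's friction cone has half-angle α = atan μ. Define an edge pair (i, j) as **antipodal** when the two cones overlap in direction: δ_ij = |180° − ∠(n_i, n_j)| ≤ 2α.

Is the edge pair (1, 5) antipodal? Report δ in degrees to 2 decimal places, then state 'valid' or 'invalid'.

α = atan 0.3 = 16.70°;  2α = 33.40°
edge 1: e_1 = (-2.93, -1.64);  n_1 = (-0.4884, +0.8726)
edge 5: e_5 = (+0.13, +1.37);  n_5 = (+0.9955, -0.0945)
∠(n_1, n_5) = 124.66°
δ = |180° − 124.66°| = 55.34°
55.34° > 2α = 33.40°  →  invalid

δ = 55.34°, invalid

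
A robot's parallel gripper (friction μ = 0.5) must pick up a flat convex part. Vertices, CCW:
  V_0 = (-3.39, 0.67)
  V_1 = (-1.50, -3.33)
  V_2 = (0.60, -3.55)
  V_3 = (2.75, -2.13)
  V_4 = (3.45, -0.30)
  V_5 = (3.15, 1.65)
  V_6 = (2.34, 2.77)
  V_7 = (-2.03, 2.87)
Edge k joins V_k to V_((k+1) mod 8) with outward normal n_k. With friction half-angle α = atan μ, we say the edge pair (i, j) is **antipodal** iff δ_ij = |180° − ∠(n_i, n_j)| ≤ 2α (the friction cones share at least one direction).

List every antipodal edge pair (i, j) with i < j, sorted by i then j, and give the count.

count = 9; pairs: (0,3), (0,4), (0,5), (1,5), (1,6), (2,6), (2,7), (3,7), (4,7)

α = atan 0.5 = 26.57°;  2α = 53.13°
n_0 = (-0.9042, -0.4272)
n_1 = (-0.1042, -0.9946)
n_2 = (+0.5511, -0.8344)
n_3 = (+0.9340, -0.3573)
n_4 = (+0.9884, +0.1521)
n_5 = (+0.8103, +0.5860)
n_6 = (+0.0229, +0.9997)
n_7 = (-0.8506, +0.5258)
  (0,1): δ = 121.27°  ·
  (0,2): δ = 81.85°  ·
  (0,3): δ = 46.22°  ✓
  (0,4): δ = 16.54°  ✓
  (0,5): δ = 10.58°  ✓
  (0,6): δ = 63.40°  ·
  (0,7): δ = 122.99°  ·
  (1,2): δ = 140.58°  ·
  (1,3): δ = 104.95°  ·
  (1,4): δ = 75.27°  ·
  (1,5): δ = 48.14°  ✓
  (1,6): δ = 4.67°  ✓
  (1,7): δ = 64.26°  ·
  (2,3): δ = 144.38°  ·
  (2,4): δ = 114.70°  ·
  (2,5): δ = 87.57°  ·
  (2,6): δ = 34.75°  ✓
  (2,7): δ = 24.83°  ✓
  (3,4): δ = 150.32°  ·
  (3,5): δ = 123.19°  ·
  (3,6): δ = 70.38°  ·
  (3,7): δ = 10.79°  ✓
  (4,5): δ = 152.87°  ·
  (4,6): δ = 100.06°  ·
  (4,7): δ = 40.47°  ✓
  (5,6): δ = 127.19°  ·
  (5,7): δ = 67.60°  ·
  (6,7): δ = 120.41°  ·
antipodal pairs: 9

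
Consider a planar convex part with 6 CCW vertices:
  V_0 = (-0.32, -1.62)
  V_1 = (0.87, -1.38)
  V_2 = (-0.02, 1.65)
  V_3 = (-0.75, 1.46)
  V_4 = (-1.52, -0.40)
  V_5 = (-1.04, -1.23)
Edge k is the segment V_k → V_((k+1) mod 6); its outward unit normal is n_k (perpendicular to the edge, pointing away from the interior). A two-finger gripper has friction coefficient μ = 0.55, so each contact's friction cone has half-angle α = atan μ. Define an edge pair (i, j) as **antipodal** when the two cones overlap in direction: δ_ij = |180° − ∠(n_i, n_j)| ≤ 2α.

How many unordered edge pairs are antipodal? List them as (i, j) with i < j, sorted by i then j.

count = 6; pairs: (0,2), (0,3), (1,3), (1,4), (1,5), (2,5)

α = atan 0.55 = 28.81°;  2α = 57.62°
n_0 = (+0.1977, -0.9803)
n_1 = (+0.9595, +0.2818)
n_2 = (-0.2519, +0.9678)
n_3 = (-0.9240, +0.3825)
n_4 = (-0.8657, -0.5006)
n_5 = (-0.4763, -0.8793)
  (0,1): δ = 85.03°  ·
  (0,2): δ = 3.19°  ✓
  (0,3): δ = 56.11°  ✓
  (0,4): δ = 108.64°  ·
  (0,5): δ = 140.15°  ·
  (1,2): δ = 91.78°  ·
  (1,3): δ = 38.86°  ✓
  (1,4): δ = 13.67°  ✓
  (1,5): δ = 45.19°  ✓
  (2,3): δ = 127.08°  ·
  (2,4): δ = 74.55°  ·
  (2,5): δ = 43.03°  ✓
  (3,4): δ = 127.47°  ·
  (3,5): δ = 95.95°  ·
  (4,5): δ = 148.48°  ·
antipodal pairs: 6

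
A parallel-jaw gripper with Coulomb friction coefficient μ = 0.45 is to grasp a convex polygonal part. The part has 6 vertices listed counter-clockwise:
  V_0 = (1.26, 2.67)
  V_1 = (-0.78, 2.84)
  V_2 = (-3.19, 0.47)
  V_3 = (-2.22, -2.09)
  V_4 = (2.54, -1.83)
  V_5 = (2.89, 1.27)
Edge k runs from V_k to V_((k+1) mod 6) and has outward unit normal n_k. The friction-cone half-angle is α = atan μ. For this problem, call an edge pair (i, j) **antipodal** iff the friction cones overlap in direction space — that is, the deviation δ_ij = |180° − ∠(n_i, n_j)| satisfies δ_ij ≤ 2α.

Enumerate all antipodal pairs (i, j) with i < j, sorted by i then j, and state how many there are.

count = 6; pairs: (0,3), (1,3), (1,4), (2,4), (2,5), (3,5)

α = atan 0.45 = 24.23°;  2α = 48.46°
n_0 = (+0.0830, +0.9965)
n_1 = (-0.7012, +0.7130)
n_2 = (-0.9351, -0.3543)
n_3 = (+0.0545, -0.9985)
n_4 = (+0.9937, -0.1122)
n_5 = (+0.6516, +0.7586)
  (0,1): δ = 130.72°  ·
  (0,2): δ = 64.48°  ·
  (0,3): δ = 7.89°  ✓
  (0,4): δ = 88.32°  ·
  (0,5): δ = 144.10°  ·
  (1,2): δ = 113.77°  ·
  (1,3): δ = 41.39°  ✓
  (1,4): δ = 39.04°  ✓
  (1,5): δ = 94.82°  ·
  (2,3): δ = 107.63°  ·
  (2,4): δ = 27.19°  ✓
  (2,5): δ = 28.59°  ✓
  (3,4): δ = 99.57°  ·
  (3,5): δ = 43.79°  ✓
  (4,5): δ = 124.22°  ·
antipodal pairs: 6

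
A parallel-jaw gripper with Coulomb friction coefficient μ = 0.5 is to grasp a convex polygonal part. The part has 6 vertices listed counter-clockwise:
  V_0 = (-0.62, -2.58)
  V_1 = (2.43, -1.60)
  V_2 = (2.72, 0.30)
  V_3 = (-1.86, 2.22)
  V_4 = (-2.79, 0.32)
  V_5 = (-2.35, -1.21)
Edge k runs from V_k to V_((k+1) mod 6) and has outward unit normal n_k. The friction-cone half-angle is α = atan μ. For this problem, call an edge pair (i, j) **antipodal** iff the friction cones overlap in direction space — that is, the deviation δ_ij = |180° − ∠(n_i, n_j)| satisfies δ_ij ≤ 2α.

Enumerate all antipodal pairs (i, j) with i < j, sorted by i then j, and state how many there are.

α = atan 0.5 = 26.57°;  2α = 53.13°
n_0 = (+0.3059, -0.9521)
n_1 = (+0.9886, -0.1509)
n_2 = (+0.3866, +0.9222)
n_3 = (-0.8982, +0.4396)
n_4 = (-0.9610, -0.2764)
n_5 = (-0.6208, -0.7840)
  (0,1): δ = 116.49°  ·
  (0,2): δ = 40.56°  ✓
  (0,3): δ = 46.11°  ✓
  (0,4): δ = 88.23°  ·
  (0,5): δ = 123.81°  ·
  (1,2): δ = 104.07°  ·
  (1,3): δ = 17.40°  ✓
  (1,4): δ = 24.72°  ✓
  (1,5): δ = 60.30°  ·
  (2,3): δ = 93.34°  ·
  (2,4): δ = 51.21°  ✓
  (2,5): δ = 15.63°  ✓
  (3,4): δ = 137.88°  ·
  (3,5): δ = 102.30°  ·
  (4,5): δ = 144.42°  ·
antipodal pairs: 6

count = 6; pairs: (0,2), (0,3), (1,3), (1,4), (2,4), (2,5)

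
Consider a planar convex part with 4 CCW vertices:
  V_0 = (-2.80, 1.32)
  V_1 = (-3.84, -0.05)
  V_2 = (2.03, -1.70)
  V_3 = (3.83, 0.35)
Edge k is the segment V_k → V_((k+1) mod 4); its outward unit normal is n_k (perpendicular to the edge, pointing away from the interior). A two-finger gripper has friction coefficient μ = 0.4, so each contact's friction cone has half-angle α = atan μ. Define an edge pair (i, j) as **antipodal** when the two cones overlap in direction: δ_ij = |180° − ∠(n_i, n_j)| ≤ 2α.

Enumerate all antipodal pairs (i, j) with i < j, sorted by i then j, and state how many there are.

α = atan 0.4 = 21.80°;  2α = 43.60°
n_0 = (-0.7965, +0.6046)
n_1 = (-0.2706, -0.9627)
n_2 = (+0.7514, -0.6598)
n_3 = (+0.1448, +0.9895)
  (0,1): δ = 68.50°  ·
  (0,2): δ = 4.08°  ✓
  (0,3): δ = 118.88°  ·
  (1,2): δ = 115.58°  ·
  (1,3): δ = 7.38°  ✓
  (2,3): δ = 57.04°  ·
antipodal pairs: 2

count = 2; pairs: (0,2), (1,3)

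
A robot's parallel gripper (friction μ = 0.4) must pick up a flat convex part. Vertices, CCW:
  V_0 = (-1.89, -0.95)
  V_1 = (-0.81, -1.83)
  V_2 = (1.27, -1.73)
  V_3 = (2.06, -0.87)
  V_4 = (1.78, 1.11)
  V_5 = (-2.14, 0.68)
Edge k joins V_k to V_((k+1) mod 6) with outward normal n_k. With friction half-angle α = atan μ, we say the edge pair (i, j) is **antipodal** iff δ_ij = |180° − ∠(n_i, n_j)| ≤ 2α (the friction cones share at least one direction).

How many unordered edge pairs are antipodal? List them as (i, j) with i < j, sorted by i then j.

count = 4; pairs: (0,3), (1,4), (2,4), (3,5)

α = atan 0.4 = 21.80°;  2α = 43.60°
n_0 = (-0.6317, -0.7752)
n_1 = (+0.0480, -0.9988)
n_2 = (+0.7364, -0.6765)
n_3 = (+0.9901, +0.1400)
n_4 = (-0.1090, +0.9940)
n_5 = (-0.9884, -0.1516)
  (0,1): δ = 138.07°  ·
  (0,2): δ = 93.40°  ·
  (0,3): δ = 42.78°  ✓
  (0,4): δ = 45.43°  ·
  (0,5): δ = 137.89°  ·
  (1,2): δ = 135.32°  ·
  (1,3): δ = 84.70°  ·
  (1,4): δ = 3.51°  ✓
  (1,5): δ = 95.97°  ·
  (2,3): δ = 129.38°  ·
  (2,4): δ = 41.17°  ✓
  (2,5): δ = 51.29°  ·
  (3,4): δ = 91.79°  ·
  (3,5): δ = 0.67°  ✓
  (4,5): δ = 87.54°  ·
antipodal pairs: 4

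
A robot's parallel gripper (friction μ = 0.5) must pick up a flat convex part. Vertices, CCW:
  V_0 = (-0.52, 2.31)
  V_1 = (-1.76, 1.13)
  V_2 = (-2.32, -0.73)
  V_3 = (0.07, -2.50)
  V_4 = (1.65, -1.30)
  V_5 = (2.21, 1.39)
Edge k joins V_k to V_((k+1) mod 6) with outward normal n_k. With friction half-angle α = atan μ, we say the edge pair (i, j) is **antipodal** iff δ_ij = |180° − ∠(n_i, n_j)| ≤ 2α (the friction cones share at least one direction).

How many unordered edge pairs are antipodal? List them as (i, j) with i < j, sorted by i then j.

α = atan 0.5 = 26.57°;  2α = 53.13°
n_0 = (-0.6894, +0.7244)
n_1 = (-0.9575, +0.2883)
n_2 = (-0.5951, -0.8036)
n_3 = (+0.6048, -0.7964)
n_4 = (+0.9790, -0.2038)
n_5 = (+0.3194, +0.9476)
  (0,1): δ = 150.34°  ·
  (0,2): δ = 80.10°  ·
  (0,3): δ = 6.36°  ✓
  (0,4): δ = 34.66°  ✓
  (0,5): δ = 117.80°  ·
  (1,2): δ = 109.77°  ·
  (1,3): δ = 36.03°  ✓
  (1,4): δ = 5.00°  ✓
  (1,5): δ = 88.13°  ·
  (2,3): δ = 106.26°  ·
  (2,4): δ = 65.24°  ·
  (2,5): δ = 17.90°  ✓
  (3,4): δ = 138.98°  ·
  (3,5): δ = 55.84°  ·
  (4,5): δ = 96.86°  ·
antipodal pairs: 5

count = 5; pairs: (0,3), (0,4), (1,3), (1,4), (2,5)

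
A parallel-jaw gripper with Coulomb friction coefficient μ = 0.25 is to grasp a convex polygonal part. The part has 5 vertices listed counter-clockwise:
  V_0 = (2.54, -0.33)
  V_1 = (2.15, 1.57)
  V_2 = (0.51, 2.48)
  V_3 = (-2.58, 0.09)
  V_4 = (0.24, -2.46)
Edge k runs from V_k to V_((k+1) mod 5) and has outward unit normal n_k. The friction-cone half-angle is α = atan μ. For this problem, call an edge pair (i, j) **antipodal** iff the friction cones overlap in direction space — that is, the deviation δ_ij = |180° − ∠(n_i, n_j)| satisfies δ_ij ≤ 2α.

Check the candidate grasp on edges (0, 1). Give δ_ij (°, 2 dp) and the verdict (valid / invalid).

δ = 130.62°, invalid

α = atan 0.25 = 14.04°;  2α = 28.07°
edge 0: e_0 = (-0.39, +1.90);  n_0 = (+0.9796, +0.2011)
edge 1: e_1 = (-1.64, +0.91);  n_1 = (+0.4852, +0.8744)
∠(n_0, n_1) = 49.38°
δ = |180° − 49.38°| = 130.62°
130.62° > 2α = 28.07°  →  invalid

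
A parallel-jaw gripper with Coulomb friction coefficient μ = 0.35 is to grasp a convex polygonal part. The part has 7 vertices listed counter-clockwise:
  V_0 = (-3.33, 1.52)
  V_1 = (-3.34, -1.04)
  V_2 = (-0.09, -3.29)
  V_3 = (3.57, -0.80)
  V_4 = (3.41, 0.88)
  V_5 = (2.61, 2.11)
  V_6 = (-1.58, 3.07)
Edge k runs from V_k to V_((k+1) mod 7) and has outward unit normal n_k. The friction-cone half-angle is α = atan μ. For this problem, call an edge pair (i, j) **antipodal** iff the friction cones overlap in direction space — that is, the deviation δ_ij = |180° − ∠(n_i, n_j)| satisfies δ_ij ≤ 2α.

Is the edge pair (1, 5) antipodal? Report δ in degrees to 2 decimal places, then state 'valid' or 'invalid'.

α = atan 0.35 = 19.29°;  2α = 38.58°
edge 1: e_1 = (+3.25, -2.25);  n_1 = (-0.5692, -0.8222)
edge 5: e_5 = (-4.19, +0.96);  n_5 = (+0.2233, +0.9747)
∠(n_1, n_5) = 158.21°
δ = |180° − 158.21°| = 21.79°
21.79° ≤ 2α = 38.58°  →  valid

δ = 21.79°, valid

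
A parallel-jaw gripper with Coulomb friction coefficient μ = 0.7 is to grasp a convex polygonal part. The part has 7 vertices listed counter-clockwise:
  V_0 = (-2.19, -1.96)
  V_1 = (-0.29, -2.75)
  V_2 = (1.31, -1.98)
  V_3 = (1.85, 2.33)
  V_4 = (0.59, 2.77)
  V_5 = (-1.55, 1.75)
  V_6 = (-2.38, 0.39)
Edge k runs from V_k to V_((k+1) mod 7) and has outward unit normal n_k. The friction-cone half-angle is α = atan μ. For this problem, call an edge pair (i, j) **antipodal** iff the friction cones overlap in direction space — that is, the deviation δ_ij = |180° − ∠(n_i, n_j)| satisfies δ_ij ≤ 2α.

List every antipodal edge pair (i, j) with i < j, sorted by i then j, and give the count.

count = 10; pairs: (0,3), (0,4), (1,3), (1,4), (1,5), (1,6), (2,4), (2,5), (2,6), (3,6)

α = atan 0.7 = 34.99°;  2α = 69.98°
n_0 = (-0.3839, -0.9234)
n_1 = (+0.4336, -0.9011)
n_2 = (+0.9922, -0.1243)
n_3 = (+0.3297, +0.9441)
n_4 = (-0.4303, +0.9027)
n_5 = (-0.8536, +0.5209)
n_6 = (-0.9967, -0.0806)
  (0,1): δ = 131.72°  ·
  (0,2): δ = 74.56°  ·
  (0,3): δ = 3.33°  ✓
  (0,4): δ = 48.06°  ✓
  (0,5): δ = 81.18°  ·
  (0,6): δ = 117.20°  ·
  (1,2): δ = 122.84°  ·
  (1,3): δ = 44.95°  ✓
  (1,4): δ = 0.22°  ✓
  (1,5): δ = 32.91°  ✓
  (1,6): δ = 68.92°  ✓
  (2,3): δ = 102.11°  ·
  (2,4): δ = 57.37°  ✓
  (2,5): δ = 24.25°  ✓
  (2,6): δ = 11.76°  ✓
  (3,4): δ = 135.27°  ·
  (3,5): δ = 102.15°  ·
  (3,6): δ = 66.13°  ✓
  (4,5): δ = 146.88°  ·
  (4,6): δ = 110.86°  ·
  (5,6): δ = 143.98°  ·
antipodal pairs: 10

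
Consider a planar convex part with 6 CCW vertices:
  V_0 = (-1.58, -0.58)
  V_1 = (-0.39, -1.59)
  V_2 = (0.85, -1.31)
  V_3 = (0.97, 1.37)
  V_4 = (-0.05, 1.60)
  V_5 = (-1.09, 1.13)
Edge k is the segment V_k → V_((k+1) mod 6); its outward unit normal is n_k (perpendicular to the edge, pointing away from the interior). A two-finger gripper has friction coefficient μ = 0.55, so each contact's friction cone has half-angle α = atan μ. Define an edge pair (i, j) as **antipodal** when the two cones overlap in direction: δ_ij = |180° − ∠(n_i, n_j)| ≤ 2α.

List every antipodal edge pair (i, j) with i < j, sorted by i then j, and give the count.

α = atan 0.55 = 28.81°;  2α = 57.62°
n_0 = (-0.6471, -0.7624)
n_1 = (+0.2203, -0.9754)
n_2 = (+0.9990, -0.0447)
n_3 = (+0.2200, +0.9755)
n_4 = (-0.4118, +0.9113)
n_5 = (-0.9613, +0.2755)
  (0,1): δ = 126.95°  ·
  (0,2): δ = 52.24°  ✓
  (0,3): δ = 27.62°  ✓
  (0,4): δ = 64.64°  ·
  (0,5): δ = 114.33°  ·
  (1,2): δ = 105.29°  ·
  (1,3): δ = 25.43°  ✓
  (1,4): δ = 11.59°  ✓
  (1,5): δ = 61.29°  ·
  (2,3): δ = 100.14°  ·
  (2,4): δ = 63.12°  ·
  (2,5): δ = 13.43°  ✓
  (3,4): δ = 142.97°  ·
  (3,5): δ = 93.28°  ·
  (4,5): δ = 130.31°  ·
antipodal pairs: 5

count = 5; pairs: (0,2), (0,3), (1,3), (1,4), (2,5)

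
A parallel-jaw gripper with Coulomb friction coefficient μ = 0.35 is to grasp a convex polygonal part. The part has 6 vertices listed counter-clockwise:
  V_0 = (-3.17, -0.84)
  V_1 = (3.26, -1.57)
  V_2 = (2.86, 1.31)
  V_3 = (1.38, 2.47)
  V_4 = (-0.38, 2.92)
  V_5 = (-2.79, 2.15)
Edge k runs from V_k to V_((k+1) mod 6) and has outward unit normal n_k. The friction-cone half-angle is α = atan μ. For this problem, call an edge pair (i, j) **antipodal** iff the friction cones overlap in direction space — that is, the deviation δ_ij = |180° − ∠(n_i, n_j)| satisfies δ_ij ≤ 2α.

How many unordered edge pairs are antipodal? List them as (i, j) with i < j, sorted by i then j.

α = atan 0.35 = 19.29°;  2α = 38.58°
n_0 = (-0.1128, -0.9936)
n_1 = (+0.9905, +0.1376)
n_2 = (+0.6169, +0.7871)
n_3 = (+0.2477, +0.9688)
n_4 = (-0.3043, +0.9526)
n_5 = (-0.9920, +0.1261)
  (0,1): δ = 75.62°  ·
  (0,2): δ = 31.61°  ✓
  (0,3): δ = 7.87°  ✓
  (0,4): δ = 24.20°  ✓
  (0,5): δ = 89.23°  ·
  (1,2): δ = 136.00°  ·
  (1,3): δ = 112.25°  ·
  (1,4): δ = 80.19°  ·
  (1,5): δ = 15.15°  ✓
  (2,3): δ = 156.25°  ·
  (2,4): δ = 124.19°  ·
  (2,5): δ = 59.15°  ·
  (3,4): δ = 147.94°  ·
  (3,5): δ = 82.90°  ·
  (4,5): δ = 114.96°  ·
antipodal pairs: 4

count = 4; pairs: (0,2), (0,3), (0,4), (1,5)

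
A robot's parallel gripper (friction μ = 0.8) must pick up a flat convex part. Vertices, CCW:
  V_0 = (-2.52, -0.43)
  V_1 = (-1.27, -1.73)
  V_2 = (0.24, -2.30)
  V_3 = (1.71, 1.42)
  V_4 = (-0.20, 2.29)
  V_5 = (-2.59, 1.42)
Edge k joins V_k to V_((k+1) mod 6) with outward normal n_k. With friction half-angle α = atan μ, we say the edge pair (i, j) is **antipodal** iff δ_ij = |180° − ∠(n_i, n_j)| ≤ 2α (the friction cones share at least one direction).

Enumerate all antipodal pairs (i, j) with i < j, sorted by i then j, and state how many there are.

α = atan 0.8 = 38.66°;  2α = 77.32°
n_0 = (-0.7208, -0.6931)
n_1 = (-0.3532, -0.9356)
n_2 = (+0.9300, -0.3675)
n_3 = (+0.4145, +0.9100)
n_4 = (-0.3421, +0.9397)
n_5 = (-0.9993, -0.0378)
  (0,1): δ = 154.56°  ·
  (0,2): δ = 65.44°  ✓
  (0,3): δ = 21.63°  ✓
  (0,4): δ = 66.13°  ✓
  (0,5): δ = 138.29°  ·
  (1,2): δ = 90.88°  ·
  (1,3): δ = 3.81°  ✓
  (1,4): δ = 40.68°  ✓
  (1,5): δ = 112.85°  ·
  (2,3): δ = 92.93°  ·
  (2,4): δ = 48.44°  ✓
  (2,5): δ = 23.73°  ✓
  (3,4): δ = 135.51°  ·
  (3,5): δ = 63.34°  ✓
  (4,5): δ = 107.84°  ·
antipodal pairs: 8

count = 8; pairs: (0,2), (0,3), (0,4), (1,3), (1,4), (2,4), (2,5), (3,5)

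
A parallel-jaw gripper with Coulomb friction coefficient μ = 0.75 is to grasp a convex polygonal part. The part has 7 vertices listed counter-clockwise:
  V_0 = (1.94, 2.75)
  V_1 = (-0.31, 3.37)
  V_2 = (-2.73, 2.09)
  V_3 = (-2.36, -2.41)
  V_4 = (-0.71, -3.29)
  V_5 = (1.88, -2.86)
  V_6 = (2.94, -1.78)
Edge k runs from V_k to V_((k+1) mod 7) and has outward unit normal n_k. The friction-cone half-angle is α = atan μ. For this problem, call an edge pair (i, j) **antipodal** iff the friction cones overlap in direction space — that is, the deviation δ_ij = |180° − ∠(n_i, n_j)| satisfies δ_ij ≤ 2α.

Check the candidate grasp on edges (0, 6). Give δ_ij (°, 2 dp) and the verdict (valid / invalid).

α = atan 0.75 = 36.87°;  2α = 73.74°
edge 0: e_0 = (-2.25, +0.62);  n_0 = (+0.2657, +0.9641)
edge 6: e_6 = (-1.00, +4.53);  n_6 = (+0.9765, +0.2156)
∠(n_0, n_6) = 62.15°
δ = |180° − 62.15°| = 117.85°
117.85° > 2α = 73.74°  →  invalid

δ = 117.85°, invalid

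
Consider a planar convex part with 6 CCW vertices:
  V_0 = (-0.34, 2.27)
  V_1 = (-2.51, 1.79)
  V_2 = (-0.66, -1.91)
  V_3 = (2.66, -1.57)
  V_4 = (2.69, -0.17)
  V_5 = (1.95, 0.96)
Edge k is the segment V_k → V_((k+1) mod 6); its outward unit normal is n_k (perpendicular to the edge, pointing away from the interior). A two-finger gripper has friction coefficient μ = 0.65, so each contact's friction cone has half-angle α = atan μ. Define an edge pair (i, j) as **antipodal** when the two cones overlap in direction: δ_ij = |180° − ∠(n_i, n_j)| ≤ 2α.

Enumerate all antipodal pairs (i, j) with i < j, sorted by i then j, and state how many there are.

count = 6; pairs: (0,2), (1,3), (1,4), (1,5), (2,4), (2,5)

α = atan 0.65 = 33.02°;  2α = 66.05°
n_0 = (-0.2160, +0.9764)
n_1 = (-0.8944, -0.4472)
n_2 = (+0.1019, -0.9948)
n_3 = (+0.9998, -0.0214)
n_4 = (+0.8366, +0.5478)
n_5 = (+0.4965, +0.8680)
  (0,1): δ = 75.91°  ·
  (0,2): δ = 6.63°  ✓
  (0,3): δ = 76.30°  ·
  (0,4): δ = 110.75°  ·
  (0,5): δ = 137.76°  ·
  (1,2): δ = 110.72°  ·
  (1,3): δ = 27.79°  ✓
  (1,4): δ = 6.65°  ✓
  (1,5): δ = 33.66°  ✓
  (2,3): δ = 97.07°  ·
  (2,4): δ = 62.63°  ✓
  (2,5): δ = 35.62°  ✓
  (3,4): δ = 145.55°  ·
  (3,5): δ = 118.54°  ·
  (4,5): δ = 152.99°  ·
antipodal pairs: 6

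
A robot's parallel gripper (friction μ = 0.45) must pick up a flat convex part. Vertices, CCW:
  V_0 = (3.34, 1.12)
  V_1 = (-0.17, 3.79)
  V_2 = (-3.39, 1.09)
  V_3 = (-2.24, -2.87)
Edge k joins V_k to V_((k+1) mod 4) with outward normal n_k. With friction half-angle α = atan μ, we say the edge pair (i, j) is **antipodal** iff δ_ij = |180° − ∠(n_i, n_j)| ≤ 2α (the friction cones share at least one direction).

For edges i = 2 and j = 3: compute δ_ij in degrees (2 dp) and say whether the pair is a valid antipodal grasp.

δ = 70.63°, invalid

α = atan 0.45 = 24.23°;  2α = 48.46°
edge 2: e_2 = (+1.15, -3.96);  n_2 = (-0.9603, -0.2789)
edge 3: e_3 = (+5.58, +3.99);  n_3 = (+0.5817, -0.8134)
∠(n_2, n_3) = 109.37°
δ = |180° − 109.37°| = 70.63°
70.63° > 2α = 48.46°  →  invalid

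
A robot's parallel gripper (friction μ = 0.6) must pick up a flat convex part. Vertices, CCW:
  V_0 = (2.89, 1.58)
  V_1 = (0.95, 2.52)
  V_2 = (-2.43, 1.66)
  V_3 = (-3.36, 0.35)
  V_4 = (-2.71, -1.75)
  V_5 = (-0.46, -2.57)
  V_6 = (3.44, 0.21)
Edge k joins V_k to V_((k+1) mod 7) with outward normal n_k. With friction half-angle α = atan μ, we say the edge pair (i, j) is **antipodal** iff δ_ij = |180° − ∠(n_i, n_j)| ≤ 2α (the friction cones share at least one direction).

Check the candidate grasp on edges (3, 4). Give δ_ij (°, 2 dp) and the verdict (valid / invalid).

δ = 127.22°, invalid

α = atan 0.6 = 30.96°;  2α = 61.93°
edge 3: e_3 = (+0.65, -2.10);  n_3 = (-0.9553, -0.2957)
edge 4: e_4 = (+2.25, -0.82);  n_4 = (-0.3424, -0.9395)
∠(n_3, n_4) = 52.78°
δ = |180° − 52.78°| = 127.22°
127.22° > 2α = 61.93°  →  invalid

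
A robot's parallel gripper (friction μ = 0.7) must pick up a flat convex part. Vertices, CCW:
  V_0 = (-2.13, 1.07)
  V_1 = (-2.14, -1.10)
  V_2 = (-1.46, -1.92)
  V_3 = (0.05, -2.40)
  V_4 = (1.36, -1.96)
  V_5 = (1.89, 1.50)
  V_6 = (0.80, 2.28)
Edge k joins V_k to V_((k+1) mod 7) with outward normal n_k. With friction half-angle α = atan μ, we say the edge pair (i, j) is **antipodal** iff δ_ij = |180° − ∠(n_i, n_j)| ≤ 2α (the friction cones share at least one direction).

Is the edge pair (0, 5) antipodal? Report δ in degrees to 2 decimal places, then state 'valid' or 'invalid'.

δ = 54.68°, valid

α = atan 0.7 = 34.99°;  2α = 69.98°
edge 0: e_0 = (-0.01, -2.17);  n_0 = (-1.0000, +0.0046)
edge 5: e_5 = (-1.09, +0.78);  n_5 = (+0.5819, +0.8132)
∠(n_0, n_5) = 125.32°
δ = |180° − 125.32°| = 54.68°
54.68° ≤ 2α = 69.98°  →  valid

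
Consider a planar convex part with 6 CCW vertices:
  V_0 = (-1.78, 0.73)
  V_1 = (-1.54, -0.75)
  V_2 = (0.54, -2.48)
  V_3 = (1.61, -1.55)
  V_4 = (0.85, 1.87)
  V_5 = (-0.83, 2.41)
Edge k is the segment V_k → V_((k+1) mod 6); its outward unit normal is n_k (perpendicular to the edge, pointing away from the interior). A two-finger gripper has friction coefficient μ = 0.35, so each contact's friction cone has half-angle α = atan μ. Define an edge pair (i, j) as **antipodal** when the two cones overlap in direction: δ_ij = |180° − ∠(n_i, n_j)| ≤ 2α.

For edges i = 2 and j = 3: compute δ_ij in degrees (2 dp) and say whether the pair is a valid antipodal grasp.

δ = 118.47°, invalid

α = atan 0.35 = 19.29°;  2α = 38.58°
edge 2: e_2 = (+1.07, +0.93);  n_2 = (+0.6560, -0.7548)
edge 3: e_3 = (-0.76, +3.42);  n_3 = (+0.9762, +0.2169)
∠(n_2, n_3) = 61.53°
δ = |180° − 61.53°| = 118.47°
118.47° > 2α = 38.58°  →  invalid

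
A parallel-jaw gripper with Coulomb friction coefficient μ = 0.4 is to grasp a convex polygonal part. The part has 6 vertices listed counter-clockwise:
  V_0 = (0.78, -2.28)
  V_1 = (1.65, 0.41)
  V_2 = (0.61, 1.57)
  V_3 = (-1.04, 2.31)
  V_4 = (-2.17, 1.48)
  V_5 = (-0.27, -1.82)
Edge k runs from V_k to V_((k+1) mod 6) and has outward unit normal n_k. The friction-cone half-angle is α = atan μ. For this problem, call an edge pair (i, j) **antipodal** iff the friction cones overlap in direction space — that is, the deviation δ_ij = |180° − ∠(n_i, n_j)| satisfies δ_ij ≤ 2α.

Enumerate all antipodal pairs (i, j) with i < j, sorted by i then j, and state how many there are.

count = 5; pairs: (0,3), (1,4), (1,5), (2,4), (2,5)

α = atan 0.4 = 21.80°;  2α = 43.60°
n_0 = (+0.9515, -0.3077)
n_1 = (+0.7446, +0.6675)
n_2 = (+0.4092, +0.9124)
n_3 = (-0.5920, +0.8060)
n_4 = (-0.8666, -0.4990)
n_5 = (-0.4013, -0.9160)
  (0,1): δ = 120.20°  ·
  (0,2): δ = 96.23°  ·
  (0,3): δ = 35.78°  ✓
  (0,4): δ = 47.85°  ·
  (0,5): δ = 84.26°  ·
  (1,2): δ = 156.03°  ·
  (1,3): δ = 95.58°  ·
  (1,4): δ = 11.95°  ✓
  (1,5): δ = 24.46°  ✓
  (2,3): δ = 119.55°  ·
  (2,4): δ = 35.91°  ✓
  (2,5): δ = 0.50°  ✓
  (3,4): δ = 96.37°  ·
  (3,5): δ = 59.96°  ·
  (4,5): δ = 143.59°  ·
antipodal pairs: 5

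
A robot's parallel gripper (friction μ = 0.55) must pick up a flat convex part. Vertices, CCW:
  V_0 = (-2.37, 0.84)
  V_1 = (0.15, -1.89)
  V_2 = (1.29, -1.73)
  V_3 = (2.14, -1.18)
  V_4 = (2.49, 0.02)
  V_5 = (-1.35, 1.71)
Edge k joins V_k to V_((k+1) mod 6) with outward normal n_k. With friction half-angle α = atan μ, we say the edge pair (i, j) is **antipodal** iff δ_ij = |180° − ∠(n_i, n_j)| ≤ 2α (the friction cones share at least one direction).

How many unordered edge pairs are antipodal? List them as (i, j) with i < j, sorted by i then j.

count = 6; pairs: (0,4), (1,4), (1,5), (2,4), (2,5), (3,5)

α = atan 0.55 = 28.81°;  2α = 57.62°
n_0 = (-0.7348, -0.6783)
n_1 = (+0.1390, -0.9903)
n_2 = (+0.5433, -0.8396)
n_3 = (+0.9600, -0.2800)
n_4 = (+0.4028, +0.9153)
n_5 = (-0.6489, +0.7608)
  (0,1): δ = 124.72°  ·
  (0,2): δ = 99.80°  ·
  (0,3): δ = 58.97°  ·
  (0,4): δ = 23.54°  ✓
  (0,5): δ = 87.75°  ·
  (1,2): δ = 155.08°  ·
  (1,3): δ = 114.25°  ·
  (1,4): δ = 31.74°  ✓
  (1,5): δ = 32.47°  ✓
  (2,3): δ = 139.17°  ·
  (2,4): δ = 56.66°  ✓
  (2,5): δ = 7.56°  ✓
  (3,4): δ = 97.49°  ·
  (3,5): δ = 33.28°  ✓
  (4,5): δ = 115.78°  ·
antipodal pairs: 6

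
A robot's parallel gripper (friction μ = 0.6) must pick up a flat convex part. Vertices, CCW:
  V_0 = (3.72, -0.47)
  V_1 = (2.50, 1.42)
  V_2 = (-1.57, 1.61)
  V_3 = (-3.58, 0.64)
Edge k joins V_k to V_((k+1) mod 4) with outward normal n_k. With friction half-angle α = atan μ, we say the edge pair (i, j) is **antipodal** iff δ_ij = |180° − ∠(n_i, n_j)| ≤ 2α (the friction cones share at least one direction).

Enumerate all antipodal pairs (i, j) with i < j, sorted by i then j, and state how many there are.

count = 3; pairs: (0,3), (1,3), (2,3)

α = atan 0.6 = 30.96°;  2α = 61.93°
n_0 = (+0.8402, +0.5423)
n_1 = (+0.0466, +0.9989)
n_2 = (-0.4346, +0.9006)
n_3 = (-0.1503, -0.9886)
  (0,1): δ = 125.52°  ·
  (0,2): δ = 97.08°  ·
  (0,3): δ = 48.51°  ✓
  (1,2): δ = 151.57°  ·
  (1,3): δ = 5.97°  ✓
  (2,3): δ = 34.41°  ✓
antipodal pairs: 3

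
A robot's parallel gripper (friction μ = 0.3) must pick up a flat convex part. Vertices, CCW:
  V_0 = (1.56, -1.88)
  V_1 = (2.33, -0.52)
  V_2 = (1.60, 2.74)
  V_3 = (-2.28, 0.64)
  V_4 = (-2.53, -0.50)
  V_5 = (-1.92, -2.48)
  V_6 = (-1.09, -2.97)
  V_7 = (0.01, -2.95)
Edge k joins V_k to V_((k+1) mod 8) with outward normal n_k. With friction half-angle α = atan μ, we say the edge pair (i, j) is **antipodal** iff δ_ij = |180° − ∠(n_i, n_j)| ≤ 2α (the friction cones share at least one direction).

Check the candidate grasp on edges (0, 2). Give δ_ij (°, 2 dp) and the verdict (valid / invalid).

α = atan 0.3 = 16.70°;  2α = 33.40°
edge 0: e_0 = (+0.77, +1.36);  n_0 = (+0.8702, -0.4927)
edge 2: e_2 = (-3.88, -2.10);  n_2 = (-0.4760, +0.8795)
∠(n_0, n_2) = 147.94°
δ = |180° − 147.94°| = 32.06°
32.06° ≤ 2α = 33.40°  →  valid

δ = 32.06°, valid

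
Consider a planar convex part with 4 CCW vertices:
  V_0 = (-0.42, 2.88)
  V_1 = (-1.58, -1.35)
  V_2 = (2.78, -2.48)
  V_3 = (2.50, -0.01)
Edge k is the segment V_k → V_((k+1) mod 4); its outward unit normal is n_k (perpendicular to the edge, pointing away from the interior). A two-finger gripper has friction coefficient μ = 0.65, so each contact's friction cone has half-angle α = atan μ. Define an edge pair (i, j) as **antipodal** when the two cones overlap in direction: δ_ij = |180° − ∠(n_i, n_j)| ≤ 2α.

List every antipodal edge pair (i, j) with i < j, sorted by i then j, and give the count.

count = 3; pairs: (0,2), (0,3), (1,3)

α = atan 0.65 = 33.02°;  2α = 66.05°
n_0 = (-0.9644, +0.2645)
n_1 = (-0.2509, -0.9680)
n_2 = (+0.9936, +0.1126)
n_3 = (+0.7034, +0.7107)
  (0,1): δ = 89.19°  ·
  (0,2): δ = 21.80°  ✓
  (0,3): δ = 60.63°  ✓
  (1,2): δ = 69.00°  ·
  (1,3): δ = 30.17°  ✓
  (2,3): δ = 141.17°  ·
antipodal pairs: 3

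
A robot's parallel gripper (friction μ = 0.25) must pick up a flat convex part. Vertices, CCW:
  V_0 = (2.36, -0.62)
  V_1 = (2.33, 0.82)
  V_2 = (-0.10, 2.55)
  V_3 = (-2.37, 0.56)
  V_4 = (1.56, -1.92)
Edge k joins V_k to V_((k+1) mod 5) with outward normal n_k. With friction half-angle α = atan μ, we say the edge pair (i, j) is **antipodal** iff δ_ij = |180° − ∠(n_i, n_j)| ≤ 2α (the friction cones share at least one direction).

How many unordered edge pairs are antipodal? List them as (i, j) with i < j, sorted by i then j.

count = 2; pairs: (1,3), (2,4)

α = atan 0.25 = 14.04°;  2α = 28.07°
n_0 = (+0.9998, +0.0208)
n_1 = (+0.5800, +0.8146)
n_2 = (-0.6592, +0.7520)
n_3 = (-0.5337, -0.8457)
n_4 = (+0.8517, -0.5241)
  (0,1): δ = 126.64°  ·
  (0,2): δ = 49.95°  ·
  (0,3): δ = 56.55°  ·
  (0,4): δ = 147.20°  ·
  (1,2): δ = 103.31°  ·
  (1,3): δ = 3.19°  ✓
  (1,4): δ = 93.84°  ·
  (2,3): δ = 73.49°  ·
  (2,4): δ = 17.15°  ✓
  (3,4): δ = 89.35°  ·
antipodal pairs: 2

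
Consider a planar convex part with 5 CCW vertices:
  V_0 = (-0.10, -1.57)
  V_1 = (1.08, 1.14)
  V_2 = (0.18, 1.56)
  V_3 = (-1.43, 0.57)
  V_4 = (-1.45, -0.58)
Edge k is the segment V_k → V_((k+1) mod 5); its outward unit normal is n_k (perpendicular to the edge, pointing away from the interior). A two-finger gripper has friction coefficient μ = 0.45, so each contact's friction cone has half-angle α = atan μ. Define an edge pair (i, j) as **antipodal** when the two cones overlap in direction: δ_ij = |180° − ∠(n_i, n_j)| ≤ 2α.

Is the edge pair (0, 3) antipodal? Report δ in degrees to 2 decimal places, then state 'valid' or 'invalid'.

δ = 22.53°, valid

α = atan 0.45 = 24.23°;  2α = 48.46°
edge 0: e_0 = (+1.18, +2.71);  n_0 = (+0.9169, -0.3992)
edge 3: e_3 = (-0.02, -1.15);  n_3 = (-0.9998, +0.0174)
∠(n_0, n_3) = 157.47°
δ = |180° − 157.47°| = 22.53°
22.53° ≤ 2α = 48.46°  →  valid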